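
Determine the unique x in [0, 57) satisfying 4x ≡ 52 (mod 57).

13

The inverse of 4 mod 57 is 43 (since 4·43 = 172 ≡ 1).
So x ≡ 43·52 = 2236 ≡ 13 (mod 57).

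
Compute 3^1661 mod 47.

8

Successive squares of 3 mod 47: 3^1≡3, 3^2≡9, 3^4≡34, 3^8≡28, 3^16≡32, 3^32≡37, 3^64≡6, 3^128≡36, 3^256≡27, 3^512≡24, 3^1024≡12.
1661 = 1 + 4 + 8 + 16 + 32 + 64 + 512 + 1024, so 3^1661 ≡ 3·34·28·32·37·6·24·12 ≡ 8 (mod 47).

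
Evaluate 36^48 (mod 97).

1

Successive squares of 36 mod 97: 36^1≡36, 36^2≡35, 36^4≡61, 36^8≡35, 36^16≡61, 36^32≡35.
Since 48 = 16 + 32 in binary, 36^48 ≡ 61·35 ≡ 1 (mod 97).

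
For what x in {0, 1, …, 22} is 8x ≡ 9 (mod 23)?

4

8⁻¹ ≡ 3 (mod 23) because 8·3 = 24 = 1·23 + 1.
Multiplying both sides by 3: x ≡ 3·9 = 27 ≡ 4 (mod 23).
Check: 8·4 = 32 = 1·23 + 9.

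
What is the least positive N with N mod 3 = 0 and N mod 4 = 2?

6

Since 4·1 ≡ 1 (mod 3), take x = 2 + 4·((0−2)·1 mod 3) = 2 + 4·1 = 6.
Check: 6 mod 3 = 0, 6 mod 4 = 2.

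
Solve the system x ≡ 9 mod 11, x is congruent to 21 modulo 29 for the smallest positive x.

x ≡ 9 (mod 11) gives x ∈ {9, 20, 31, 42, 53, 64, 75, 86, …}.
The first of these with x mod 29 = 21 is 108.

108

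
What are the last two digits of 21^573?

By repeated squaring mod 100: 21^1≡21, 21^2≡41, 21^4≡81, 21^8≡61, 21^16≡21, 21^32≡41, 21^64≡81, 21^128≡61, 21^256≡21, 21^512≡41.
Since 573 = 1 + 4 + 8 + 16 + 32 + 512 in binary, 21^573 ≡ 21·81·61·21·41·41 ≡ 61 (mod 100).

61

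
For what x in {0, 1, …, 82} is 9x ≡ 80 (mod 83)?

55

9⁻¹ ≡ 37 (mod 83) because 9·37 = 333 = 4·83 + 1.
Multiplying both sides by 37: x ≡ 37·80 = 2960 ≡ 55 (mod 83).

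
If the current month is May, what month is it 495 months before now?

February

495 − 41·12 = 3, so 495 ≡ 3 (mod 12).
May − 3 months → February.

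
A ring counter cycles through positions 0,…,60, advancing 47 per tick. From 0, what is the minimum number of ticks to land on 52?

5

47⁻¹ ≡ 13 (mod 61) because 47·13 = 611 = 10·61 + 1.
So x ≡ 13·52 = 676 ≡ 5 (mod 61).
Check: 47·5 = 235 = 3·61 + 52.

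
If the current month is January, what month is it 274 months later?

274 mod 12 = 10 (since 22·12 = 264).
January + 10 months → November.

November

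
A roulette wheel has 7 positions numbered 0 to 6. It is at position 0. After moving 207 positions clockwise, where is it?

4

207 mod 7 = 4 (since 29·7 = 203).
(0 + 4) mod 7 = 4.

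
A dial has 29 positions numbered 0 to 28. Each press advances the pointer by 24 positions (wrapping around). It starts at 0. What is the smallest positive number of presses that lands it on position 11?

The inverse of 24 mod 29 is 23 (since 24·23 = 552 ≡ 1).
So x ≡ 23·11 = 253 ≡ 21 (mod 29).

21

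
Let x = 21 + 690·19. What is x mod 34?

7

690·19 = 13110.
13110 mod 34 = 20 (since 385·34 = 13090).
(21 + 20) mod 34 = 7.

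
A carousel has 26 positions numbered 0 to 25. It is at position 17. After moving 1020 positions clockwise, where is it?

1020 mod 26 = 6 (since 39·26 = 1014).
(17 + 6) mod 26 = 23.

23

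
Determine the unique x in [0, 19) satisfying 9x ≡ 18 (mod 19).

9⁻¹ ≡ 17 (mod 19) because 9·17 = 153 = 8·19 + 1.
Multiplying both sides by 17: x ≡ 17·18 = 306 ≡ 2 (mod 19).
Check: 9·2 = 18 = 0·19 + 18.

2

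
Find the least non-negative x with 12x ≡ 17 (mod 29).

28

12⁻¹ ≡ 17 (mod 29) because 12·17 = 204 = 7·29 + 1.
Multiplying both sides by 17: x ≡ 17·17 = 289 ≡ 28 (mod 29).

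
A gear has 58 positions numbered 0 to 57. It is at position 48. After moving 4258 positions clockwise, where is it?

14

4258 mod 58 = 24 (since 73·58 = 4234).
(48 + 24) mod 58 = 14.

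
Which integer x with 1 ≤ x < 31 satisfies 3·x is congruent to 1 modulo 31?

21

31 = 10·3 + 1
3 = 3·1 + 0
Back-substituting gives 3·21 ≡ 1 (mod 31).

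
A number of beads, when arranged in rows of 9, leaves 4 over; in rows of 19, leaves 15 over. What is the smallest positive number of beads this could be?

148

Since 19·1 ≡ 1 (mod 9), take x = 15 + 19·((4−15)·1 mod 9) = 15 + 19·7 = 148.
Check: 148 mod 9 = 4, 148 mod 19 = 15.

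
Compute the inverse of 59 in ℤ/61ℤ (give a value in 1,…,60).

61 = 1·59 + 2
59 = 29·2 + 1
2 = 2·1 + 0
Back-substituting gives 59·30 ≡ 1 (mod 61).

30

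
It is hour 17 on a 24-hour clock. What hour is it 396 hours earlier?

396 − 16·24 = 12, so 396 ≡ 12 (mod 24).
(17 − 12) mod 24 = 5.

5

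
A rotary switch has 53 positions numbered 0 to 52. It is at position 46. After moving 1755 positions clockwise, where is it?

52

1755 − 33·53 = 6, so 1755 ≡ 6 (mod 53).
(46 + 6) mod 53 = 52.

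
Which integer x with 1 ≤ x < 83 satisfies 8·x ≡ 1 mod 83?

52

83 = 10·8 + 3
8 = 2·3 + 2
3 = 1·2 + 1
2 = 2·1 + 0
Back-substituting gives 8·52 ≡ 1 (mod 83).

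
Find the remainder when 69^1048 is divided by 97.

By repeated squaring mod 97: 69^1≡69, 69^2≡8, 69^4≡64, 69^8≡22, 69^16≡96, 69^32≡1, 69^64≡1, 69^128≡1, 69^256≡1, 69^512≡1, 69^1024≡1.
1048 = 8 + 16 + 1024, so 69^1048 ≡ 22·96·1 ≡ 75 (mod 97).

75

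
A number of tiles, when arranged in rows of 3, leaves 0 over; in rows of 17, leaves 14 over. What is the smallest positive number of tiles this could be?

Since 17·2 ≡ 1 (mod 3), take x = 14 + 17·((0−14)·2 mod 3) = 14 + 17·2 = 48.
Check: 48 mod 3 = 0, 48 mod 17 = 14.

48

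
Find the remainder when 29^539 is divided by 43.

By repeated squaring mod 43: 29^1≡29, 29^2≡24, 29^4≡17, 29^8≡31, 29^16≡15, 29^32≡10, 29^64≡14, 29^128≡24, 29^256≡17, 29^512≡31.
Since 539 = 1 + 2 + 8 + 16 + 512 in binary, 29^539 ≡ 29·24·31·15·31 ≡ 37 (mod 43).

37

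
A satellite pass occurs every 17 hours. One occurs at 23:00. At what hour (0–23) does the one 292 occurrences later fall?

19

292·17 = 4964.
4964 = 206·24 + 20, so 4964 mod 24 = 20.
(23 + 20) mod 24 = 19.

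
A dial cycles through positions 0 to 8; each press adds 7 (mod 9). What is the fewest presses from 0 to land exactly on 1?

7·4 = 28 = 3·9 + 1, so 7⁻¹ ≡ 4 (mod 9).

4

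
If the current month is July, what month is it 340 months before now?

Dividing 340 by 12 gives quotient 28 and remainder 4.
July − 4 months → March.

March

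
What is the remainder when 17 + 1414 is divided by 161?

143

1414 − 8·161 = 126, so 1414 ≡ 126 (mod 161).
(17 + 126) mod 161 = 143.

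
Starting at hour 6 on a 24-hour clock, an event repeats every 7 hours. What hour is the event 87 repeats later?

15

87·7 = 609.
609 − 25·24 = 9, so 609 ≡ 9 (mod 24).
(6 + 9) mod 24 = 15.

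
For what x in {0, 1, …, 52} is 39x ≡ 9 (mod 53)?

The inverse of 39 mod 53 is 34 (since 39·34 = 1326 ≡ 1).
Multiplying both sides by 34: x ≡ 34·9 = 306 ≡ 41 (mod 53).
Check: 39·41 = 1599 = 30·53 + 9.

41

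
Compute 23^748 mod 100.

By repeated squaring mod 100: 23^1≡23, 23^2≡29, 23^4≡41, 23^8≡81, 23^16≡61, 23^32≡21, 23^64≡41, 23^128≡81, 23^256≡61, 23^512≡21.
Since 748 = 4 + 8 + 32 + 64 + 128 + 512 in binary, 23^748 ≡ 41·81·21·41·81·21 ≡ 81 (mod 100).

81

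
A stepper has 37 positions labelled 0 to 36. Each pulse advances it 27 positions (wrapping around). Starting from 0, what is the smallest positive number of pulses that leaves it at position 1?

27·11 = 297 = 8·37 + 1, so 27⁻¹ ≡ 11 (mod 37).

11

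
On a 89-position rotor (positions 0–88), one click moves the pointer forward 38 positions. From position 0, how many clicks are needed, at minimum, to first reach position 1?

82

38·82 = 3116 = 35·89 + 1, so 38⁻¹ ≡ 82 (mod 89).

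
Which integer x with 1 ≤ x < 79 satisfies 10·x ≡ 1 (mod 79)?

8

79 = 7·10 + 9
10 = 1·9 + 1
9 = 9·1 + 0
Back-substituting gives 10·8 ≡ 1 (mod 79).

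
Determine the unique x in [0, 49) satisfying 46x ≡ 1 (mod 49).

16

The inverse of 46 mod 49 is 16 (since 46·16 = 736 ≡ 1).
Multiplying both sides by 16: x ≡ 16·1 = 16 ≡ 16 (mod 49).
Check: 46·16 = 736 = 15·49 + 1.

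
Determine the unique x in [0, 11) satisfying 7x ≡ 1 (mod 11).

8

7⁻¹ ≡ 8 (mod 11) because 7·8 = 56 = 5·11 + 1.
Multiplying both sides by 8: x ≡ 8·1 = 8 ≡ 8 (mod 11).
Check: 7·8 = 56 = 5·11 + 1.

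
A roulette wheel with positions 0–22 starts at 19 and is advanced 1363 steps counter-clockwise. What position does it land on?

1363 = 59·23 + 6, so 1363 mod 23 = 6.
(19 − 6) mod 23 = 13.

13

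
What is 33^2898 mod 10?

9

Last digits of 3^n: 3, 9, 7, 1 (period 4).
2898 mod 4 = 2, so the last digit matches 3^2 = 9.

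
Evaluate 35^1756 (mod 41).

Successive squares of 35 mod 41: 35^1≡35, 35^2≡36, 35^4≡25, 35^8≡10, 35^16≡18, 35^32≡37, 35^64≡16, 35^128≡10, 35^256≡18, 35^512≡37, 35^1024≡16.
Since 1756 = 4 + 8 + 16 + 64 + 128 + 512 + 1024 in binary, 35^1756 ≡ 25·10·18·16·10·37·16 ≡ 23 (mod 41).

23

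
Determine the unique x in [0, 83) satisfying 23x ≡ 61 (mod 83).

64

23⁻¹ ≡ 65 (mod 83) because 23·65 = 1495 = 18·83 + 1.
So x ≡ 65·61 = 3965 ≡ 64 (mod 83).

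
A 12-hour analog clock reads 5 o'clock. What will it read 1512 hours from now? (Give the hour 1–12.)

5

1512 mod 12 = 0 (since 126·12 = 1512).
5 + 0 → 5 on a 12-hour dial.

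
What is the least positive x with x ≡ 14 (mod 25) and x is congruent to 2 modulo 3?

x ≡ 2 (mod 3) gives x ∈ {2, 5, 8, 11, 14}.
The first of these with x mod 25 = 14 is 14.

14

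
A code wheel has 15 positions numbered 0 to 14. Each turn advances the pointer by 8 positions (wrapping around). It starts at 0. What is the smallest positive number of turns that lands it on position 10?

5

The inverse of 8 mod 15 is 2 (since 8·2 = 16 ≡ 1).
Multiplying both sides by 2: x ≡ 2·10 = 20 ≡ 5 (mod 15).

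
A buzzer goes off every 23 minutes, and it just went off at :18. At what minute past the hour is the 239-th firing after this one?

239·23 = 5497.
5497 mod 60 = 37 (since 91·60 = 5460).
(18 + 37) mod 60 = 55.

55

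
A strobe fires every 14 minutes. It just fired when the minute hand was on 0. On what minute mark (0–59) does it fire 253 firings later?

253·14 = 3542.
3542 = 59·60 + 2, so 3542 mod 60 = 2.
(0 + 2) mod 60 = 2.

2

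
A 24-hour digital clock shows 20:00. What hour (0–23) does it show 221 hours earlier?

15

221 mod 24 = 5 (since 9·24 = 216).
(20 − 5) mod 24 = 15.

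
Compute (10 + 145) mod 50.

145 mod 50 = 45 (since 2·50 = 100).
(10 + 45) mod 50 = 5.

5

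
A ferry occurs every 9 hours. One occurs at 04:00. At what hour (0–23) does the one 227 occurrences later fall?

7

227·9 = 2043.
2043 mod 24 = 3 (since 85·24 = 2040).
(4 + 3) mod 24 = 7.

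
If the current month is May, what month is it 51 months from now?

August

51 − 4·12 = 3, so 51 ≡ 3 (mod 12).
May + 3 months → August.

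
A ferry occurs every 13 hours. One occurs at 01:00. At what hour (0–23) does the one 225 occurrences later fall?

22

225·13 = 2925.
2925 − 121·24 = 21, so 2925 ≡ 21 (mod 24).
(1 + 21) mod 24 = 22.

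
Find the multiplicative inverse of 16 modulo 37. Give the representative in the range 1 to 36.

37 = 2·16 + 5
16 = 3·5 + 1
5 = 5·1 + 0
Back-substituting gives 16·7 ≡ 1 (mod 37).

7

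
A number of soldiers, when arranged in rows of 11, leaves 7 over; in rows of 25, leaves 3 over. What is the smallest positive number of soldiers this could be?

128

x ≡ 7 (mod 11) gives x ∈ {7, 18, 29, 40, 51, 62, 73, 84, …}.
The first of these with x mod 25 = 3 is 128.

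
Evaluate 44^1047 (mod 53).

16

Square-and-reduce mod 53: 44^1≡44, 44^2≡28, 44^4≡42, 44^8≡15, 44^16≡13, 44^32≡10, 44^64≡47, 44^128≡36, 44^256≡24, 44^512≡46, 44^1024≡49.
1047 = 1 + 2 + 4 + 16 + 1024, so 44^1047 ≡ 44·28·42·13·49 ≡ 16 (mod 53).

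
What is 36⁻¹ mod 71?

2

71 = 1·36 + 35
36 = 1·35 + 1
35 = 35·1 + 0
Back-substituting gives 36·2 ≡ 1 (mod 71).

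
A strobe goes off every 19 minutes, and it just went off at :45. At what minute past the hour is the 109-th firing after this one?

16

109·19 = 2071.
Dividing 2071 by 60 gives quotient 34 and remainder 31.
(45 + 31) mod 60 = 16.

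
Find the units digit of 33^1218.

Last digits of 3^n: 3, 9, 7, 1 (period 4).
1218 mod 4 = 2, so the last digit matches 3^2 = 9.

9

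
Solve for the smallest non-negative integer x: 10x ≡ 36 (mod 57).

10⁻¹ ≡ 40 (mod 57) because 10·40 = 400 = 7·57 + 1.
So x ≡ 40·36 = 1440 ≡ 15 (mod 57).

15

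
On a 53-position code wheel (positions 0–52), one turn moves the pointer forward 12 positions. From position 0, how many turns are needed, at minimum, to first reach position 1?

31

12·31 = 372 = 7·53 + 1, so 12⁻¹ ≡ 31 (mod 53).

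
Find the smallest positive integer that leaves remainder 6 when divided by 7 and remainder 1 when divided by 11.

34

x ≡ 6 (mod 7) gives x ∈ {6, 13, 20, 27, 34}.
The first of these with x mod 11 = 1 is 34.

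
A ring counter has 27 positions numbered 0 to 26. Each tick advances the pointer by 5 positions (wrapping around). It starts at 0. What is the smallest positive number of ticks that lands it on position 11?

13

The inverse of 5 mod 27 is 11 (since 5·11 = 55 ≡ 1).
Multiplying both sides by 11: x ≡ 11·11 = 121 ≡ 13 (mod 27).
Check: 5·13 = 65 = 2·27 + 11.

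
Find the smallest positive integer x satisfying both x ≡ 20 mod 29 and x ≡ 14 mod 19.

223

Since 19·26 ≡ 1 (mod 29), take x = 14 + 19·((20−14)·26 mod 29) = 14 + 19·11 = 223.
Check: 223 mod 29 = 20, 223 mod 19 = 14.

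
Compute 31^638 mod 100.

Successive squares of 31 mod 100: 31^1≡31, 31^2≡61, 31^4≡21, 31^8≡41, 31^16≡81, 31^32≡61, 31^64≡21, 31^128≡41, 31^256≡81, 31^512≡61.
Since 638 = 2 + 4 + 8 + 16 + 32 + 64 + 512 in binary, 31^638 ≡ 61·21·41·81·61·21·61 ≡ 41 (mod 100).

41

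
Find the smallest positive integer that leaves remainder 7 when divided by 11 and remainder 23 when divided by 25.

Since 25·4 ≡ 1 (mod 11), take x = 23 + 25·((7−23)·4 mod 11) = 23 + 25·2 = 73.
Check: 73 mod 11 = 7, 73 mod 25 = 23.

73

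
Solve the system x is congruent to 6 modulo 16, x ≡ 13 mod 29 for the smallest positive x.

390

Since 29·5 ≡ 1 (mod 16), take x = 13 + 29·((6−13)·5 mod 16) = 13 + 29·13 = 390.
Check: 390 mod 16 = 6, 390 mod 29 = 13.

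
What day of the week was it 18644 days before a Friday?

18644 − 2663·7 = 3, so 18644 ≡ 3 (mod 7).
Friday − 3 days → Tuesday.

Tuesday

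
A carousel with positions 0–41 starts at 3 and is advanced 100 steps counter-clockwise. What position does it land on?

100 = 2·42 + 16, so 100 mod 42 = 16.
(3 − 16) mod 42 = 29.

29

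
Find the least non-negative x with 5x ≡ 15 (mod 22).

The inverse of 5 mod 22 is 9 (since 5·9 = 45 ≡ 1).
Multiplying both sides by 9: x ≡ 9·15 = 135 ≡ 3 (mod 22).

3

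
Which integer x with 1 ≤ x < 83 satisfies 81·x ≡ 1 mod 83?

81·41 = 3321 = 40·83 + 1, so 81⁻¹ ≡ 41 (mod 83).

41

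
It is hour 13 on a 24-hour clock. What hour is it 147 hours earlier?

10

147 mod 24 = 3 (since 6·24 = 144).
(13 − 3) mod 24 = 10.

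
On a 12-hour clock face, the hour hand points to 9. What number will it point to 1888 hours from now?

1

Dividing 1888 by 12 gives quotient 157 and remainder 4.
9 + 4 → 1 on a 12-hour dial.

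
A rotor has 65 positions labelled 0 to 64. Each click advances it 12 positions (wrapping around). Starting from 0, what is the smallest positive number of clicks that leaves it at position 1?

65 = 5·12 + 5
12 = 2·5 + 2
5 = 2·2 + 1
2 = 2·1 + 0
Back-substituting gives 12·38 ≡ 1 (mod 65).

38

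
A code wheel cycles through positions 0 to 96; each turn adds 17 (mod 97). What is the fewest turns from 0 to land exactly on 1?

97 = 5·17 + 12
17 = 1·12 + 5
12 = 2·5 + 2
5 = 2·2 + 1
2 = 2·1 + 0
Back-substituting gives 17·40 ≡ 1 (mod 97).

40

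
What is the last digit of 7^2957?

7

Last digits of 7^n: 7, 9, 3, 1 (period 4).
2957 leaves remainder 1 on division by 4, so 7^2957 ends in 7.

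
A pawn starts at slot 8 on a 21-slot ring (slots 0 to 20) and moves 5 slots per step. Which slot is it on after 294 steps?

8

294·5 = 1470.
1470 mod 21 = 0 (since 70·21 = 1470).
(8 + 0) mod 21 = 8.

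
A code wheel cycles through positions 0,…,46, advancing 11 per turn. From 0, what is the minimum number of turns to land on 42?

38

The inverse of 11 mod 47 is 30 (since 11·30 = 330 ≡ 1).
So x ≡ 30·42 = 1260 ≡ 38 (mod 47).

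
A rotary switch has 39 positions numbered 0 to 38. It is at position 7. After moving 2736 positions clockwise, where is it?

2736 = 70·39 + 6, so 2736 mod 39 = 6.
(7 + 6) mod 39 = 13.

13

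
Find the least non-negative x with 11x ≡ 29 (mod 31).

28

11⁻¹ ≡ 17 (mod 31) because 11·17 = 187 = 6·31 + 1.
So x ≡ 17·29 = 493 ≡ 28 (mod 31).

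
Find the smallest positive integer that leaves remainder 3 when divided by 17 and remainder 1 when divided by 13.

x ≡ 1 (mod 13) gives x ∈ {1, 14, 27, 40, 53, 66, 79, 92, …}.
The first of these with x mod 17 = 3 is 105.

105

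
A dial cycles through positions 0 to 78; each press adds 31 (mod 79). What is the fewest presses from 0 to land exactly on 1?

51

31·51 = 1581 = 20·79 + 1, so 31⁻¹ ≡ 51 (mod 79).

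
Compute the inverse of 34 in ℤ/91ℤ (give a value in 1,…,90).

91 = 2·34 + 23
34 = 1·23 + 11
23 = 2·11 + 1
11 = 11·1 + 0
Back-substituting gives 34·83 ≡ 1 (mod 91).

83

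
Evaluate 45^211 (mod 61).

45

Square-and-reduce mod 61: 45^1≡45, 45^2≡12, 45^4≡22, 45^8≡57, 45^16≡16, 45^32≡12, 45^64≡22, 45^128≡57.
211 = 1 + 2 + 16 + 64 + 128, so 45^211 ≡ 45·12·16·22·57 ≡ 45 (mod 61).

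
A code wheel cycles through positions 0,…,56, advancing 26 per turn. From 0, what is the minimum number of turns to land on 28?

26⁻¹ ≡ 11 (mod 57) because 26·11 = 286 = 5·57 + 1.
So x ≡ 11·28 = 308 ≡ 23 (mod 57).
Check: 26·23 = 598 = 10·57 + 28.

23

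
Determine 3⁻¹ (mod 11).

11 = 3·3 + 2
3 = 1·2 + 1
2 = 2·1 + 0
Back-substituting gives 3·4 ≡ 1 (mod 11).

4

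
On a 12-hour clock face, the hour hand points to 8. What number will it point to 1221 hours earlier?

1221 − 101·12 = 9, so 1221 ≡ 9 (mod 12).
8 − 9 → 11 on a 12-hour dial.

11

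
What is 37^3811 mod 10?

Last digits of 7^n: 7, 9, 3, 1 (period 4).
3811 leaves remainder 3 on division by 4, so 37^3811 ends in 3.

3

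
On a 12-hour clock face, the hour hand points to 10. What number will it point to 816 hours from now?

816 − 68·12 = 0, so 816 ≡ 0 (mod 12).
10 + 0 → 10 on a 12-hour dial.

10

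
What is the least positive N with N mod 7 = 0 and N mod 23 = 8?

Since 23·4 ≡ 1 (mod 7), take x = 8 + 23·((0−8)·4 mod 7) = 8 + 23·3 = 77.
Check: 77 mod 7 = 0, 77 mod 23 = 8.

77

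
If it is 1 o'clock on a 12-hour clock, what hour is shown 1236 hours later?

1

1236 = 103·12 + 0, so 1236 mod 12 = 0.
1 + 0 → 1 on a 12-hour dial.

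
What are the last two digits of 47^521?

47

By repeated squaring mod 100: 47^1≡47, 47^2≡9, 47^4≡81, 47^8≡61, 47^16≡21, 47^32≡41, 47^64≡81, 47^128≡61, 47^256≡21, 47^512≡41.
521 = 1 + 8 + 512, so 47^521 ≡ 47·61·41 ≡ 47 (mod 100).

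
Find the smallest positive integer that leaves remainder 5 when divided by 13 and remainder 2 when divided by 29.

31

x ≡ 5 (mod 13) gives x ∈ {5, 18, 31}.
The first of these with x mod 29 = 2 is 31.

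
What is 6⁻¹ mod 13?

13 = 2·6 + 1
6 = 6·1 + 0
Back-substituting gives 6·11 ≡ 1 (mod 13).

11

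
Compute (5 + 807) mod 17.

13

Dividing 807 by 17 gives quotient 47 and remainder 8.
(5 + 8) mod 17 = 13.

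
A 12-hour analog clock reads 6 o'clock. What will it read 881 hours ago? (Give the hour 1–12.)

Dividing 881 by 12 gives quotient 73 and remainder 5.
6 − 5 → 1 on a 12-hour dial.

1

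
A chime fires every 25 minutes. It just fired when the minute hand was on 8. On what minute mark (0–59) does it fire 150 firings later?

38

150·25 = 3750.
3750 mod 60 = 30 (since 62·60 = 3720).
(8 + 30) mod 60 = 38.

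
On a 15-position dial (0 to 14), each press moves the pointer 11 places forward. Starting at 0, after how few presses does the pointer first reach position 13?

11⁻¹ ≡ 11 (mod 15) because 11·11 = 121 = 8·15 + 1.
Multiplying both sides by 11: x ≡ 11·13 = 143 ≡ 8 (mod 15).

8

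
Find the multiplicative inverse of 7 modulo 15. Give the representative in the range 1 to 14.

15 = 2·7 + 1
7 = 7·1 + 0
Back-substituting gives 7·13 ≡ 1 (mod 15).

13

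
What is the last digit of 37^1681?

7

The units digit of 37^n cycles with period 4: 7, 9, 3, 1, …
1681 mod 4 = 1, so the last digit matches 7^1 = 7.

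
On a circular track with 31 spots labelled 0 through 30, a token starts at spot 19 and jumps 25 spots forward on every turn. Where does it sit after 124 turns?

19

124·25 = 3100.
3100 = 100·31 + 0, so 3100 mod 31 = 0.
(19 + 0) mod 31 = 19.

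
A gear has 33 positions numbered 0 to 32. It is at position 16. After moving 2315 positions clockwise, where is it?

21

2315 − 70·33 = 5, so 2315 ≡ 5 (mod 33).
(16 + 5) mod 33 = 21.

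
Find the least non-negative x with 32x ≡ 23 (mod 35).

32⁻¹ ≡ 23 (mod 35) because 32·23 = 736 = 21·35 + 1.
Multiplying both sides by 23: x ≡ 23·23 = 529 ≡ 4 (mod 35).

4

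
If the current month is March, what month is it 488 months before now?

July

488 = 40·12 + 8, so 488 mod 12 = 8.
March − 8 months → July.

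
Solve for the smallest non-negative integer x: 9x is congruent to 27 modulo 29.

3

9⁻¹ ≡ 13 (mod 29) because 9·13 = 117 = 4·29 + 1.
So x ≡ 13·27 = 351 ≡ 3 (mod 29).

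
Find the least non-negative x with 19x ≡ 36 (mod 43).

20

19⁻¹ ≡ 34 (mod 43) because 19·34 = 646 = 15·43 + 1.
Multiplying both sides by 34: x ≡ 34·36 = 1224 ≡ 20 (mod 43).
Check: 19·20 = 380 = 8·43 + 36.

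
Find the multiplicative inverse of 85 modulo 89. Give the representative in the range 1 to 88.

89 = 1·85 + 4
85 = 21·4 + 1
4 = 4·1 + 0
Back-substituting gives 85·22 ≡ 1 (mod 89).

22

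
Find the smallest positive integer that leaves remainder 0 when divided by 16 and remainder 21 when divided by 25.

96

x ≡ 0 (mod 16) gives x ∈ {0, 16, 32, 48, 64, 80, 96}.
The first of these with x mod 25 = 21 is 96.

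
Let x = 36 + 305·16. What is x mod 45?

305·16 = 4880.
Dividing 4880 by 45 gives quotient 108 and remainder 20.
(36 + 20) mod 45 = 11.

11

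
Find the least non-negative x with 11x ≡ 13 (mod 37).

The inverse of 11 mod 37 is 27 (since 11·27 = 297 ≡ 1).
So x ≡ 27·13 = 351 ≡ 18 (mod 37).
Check: 11·18 = 198 = 5·37 + 13.

18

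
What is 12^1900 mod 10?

Last digits of 2^n: 2, 4, 8, 6 (period 4).
1900 leaves remainder 0 on division by 4, so 12^1900 ends in 6.

6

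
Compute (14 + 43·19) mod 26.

43·19 = 817.
817 = 31·26 + 11, so 817 mod 26 = 11.
(14 + 11) mod 26 = 25.

25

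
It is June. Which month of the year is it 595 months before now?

November

595 = 49·12 + 7, so 595 mod 12 = 7.
June − 7 months → November.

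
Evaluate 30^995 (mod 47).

33

Successive squares of 30 mod 47: 30^1≡30, 30^2≡7, 30^4≡2, 30^8≡4, 30^16≡16, 30^32≡21, 30^64≡18, 30^128≡42, 30^256≡25, 30^512≡14.
Since 995 = 1 + 2 + 32 + 64 + 128 + 256 + 512 in binary, 30^995 ≡ 30·7·21·18·42·25·14 ≡ 33 (mod 47).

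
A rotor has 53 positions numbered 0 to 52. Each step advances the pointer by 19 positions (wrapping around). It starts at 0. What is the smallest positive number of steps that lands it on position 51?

25

The inverse of 19 mod 53 is 14 (since 19·14 = 266 ≡ 1).
Multiplying both sides by 14: x ≡ 14·51 = 714 ≡ 25 (mod 53).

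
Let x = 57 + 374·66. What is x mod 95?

41

374·66 = 24684.
24684 − 259·95 = 79, so 24684 ≡ 79 (mod 95).
(57 + 79) mod 95 = 41.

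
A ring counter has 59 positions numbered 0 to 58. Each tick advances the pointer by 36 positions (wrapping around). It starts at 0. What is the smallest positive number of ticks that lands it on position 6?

The inverse of 36 mod 59 is 41 (since 36·41 = 1476 ≡ 1).
Multiplying both sides by 41: x ≡ 41·6 = 246 ≡ 10 (mod 59).
Check: 36·10 = 360 = 6·59 + 6.

10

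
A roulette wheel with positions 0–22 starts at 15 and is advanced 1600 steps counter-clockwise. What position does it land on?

Dividing 1600 by 23 gives quotient 69 and remainder 13.
(15 − 13) mod 23 = 2.

2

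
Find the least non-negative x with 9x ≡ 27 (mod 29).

The inverse of 9 mod 29 is 13 (since 9·13 = 117 ≡ 1).
Multiplying both sides by 13: x ≡ 13·27 = 351 ≡ 3 (mod 29).
Check: 9·3 = 27 = 0·29 + 27.

3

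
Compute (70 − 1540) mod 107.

Dividing 1540 by 107 gives quotient 14 and remainder 42.
(70 − 42) mod 107 = 28.

28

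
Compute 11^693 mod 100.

Square-and-reduce mod 100: 11^1≡11, 11^2≡21, 11^4≡41, 11^8≡81, 11^16≡61, 11^32≡21, 11^64≡41, 11^128≡81, 11^256≡61, 11^512≡21.
Since 693 = 1 + 4 + 16 + 32 + 128 + 512 in binary, 11^693 ≡ 11·41·61·21·81·21 ≡ 31 (mod 100).

31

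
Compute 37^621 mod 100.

By repeated squaring mod 100: 37^1≡37, 37^2≡69, 37^4≡61, 37^8≡21, 37^16≡41, 37^32≡81, 37^64≡61, 37^128≡21, 37^256≡41, 37^512≡81.
Since 621 = 1 + 4 + 8 + 32 + 64 + 512 in binary, 37^621 ≡ 37·61·21·81·61·81 ≡ 37 (mod 100).

37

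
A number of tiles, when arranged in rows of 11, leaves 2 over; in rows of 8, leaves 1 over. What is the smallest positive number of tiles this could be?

57

x ≡ 1 (mod 8) gives x ∈ {1, 9, 17, 25, 33, 41, 49, 57}.
The first of these with x mod 11 = 2 is 57.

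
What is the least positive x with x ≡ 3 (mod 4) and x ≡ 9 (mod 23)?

x ≡ 3 (mod 4) gives x ∈ {3, 7, 11, 15, 19, 23, 27, 31, …}.
The first of these with x mod 23 = 9 is 55.

55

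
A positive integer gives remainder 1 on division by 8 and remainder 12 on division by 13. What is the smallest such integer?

x ≡ 1 (mod 8) gives x ∈ {1, 9, 17, 25}.
The first of these with x mod 13 = 12 is 25.

25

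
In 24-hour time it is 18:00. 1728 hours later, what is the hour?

18

1728 = 72·24 + 0, so 1728 mod 24 = 0.
(18 + 0) mod 24 = 18.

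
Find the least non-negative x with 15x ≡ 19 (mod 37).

15⁻¹ ≡ 5 (mod 37) because 15·5 = 75 = 2·37 + 1.
So x ≡ 5·19 = 95 ≡ 21 (mod 37).
Check: 15·21 = 315 = 8·37 + 19.

21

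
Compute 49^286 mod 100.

1

Successive squares of 49 mod 100: 49^1≡49, 49^2≡1, 49^4≡1, 49^8≡1, 49^16≡1, 49^32≡1, 49^64≡1, 49^128≡1, 49^256≡1.
286 = 2 + 4 + 8 + 16 + 256, so 49^286 ≡ 1·1·1·1·1 ≡ 1 (mod 100).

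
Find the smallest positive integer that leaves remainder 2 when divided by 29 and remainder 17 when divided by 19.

321

x ≡ 17 (mod 19) gives x ∈ {17, 36, 55, 74, 93, 112, 131, 150, …}.
The first of these with x mod 29 = 2 is 321.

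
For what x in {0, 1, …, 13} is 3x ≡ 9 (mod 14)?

The inverse of 3 mod 14 is 5 (since 3·5 = 15 ≡ 1).
So x ≡ 5·9 = 45 ≡ 3 (mod 14).
Check: 3·3 = 9 = 0·14 + 9.

3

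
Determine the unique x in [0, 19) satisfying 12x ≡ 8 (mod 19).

The inverse of 12 mod 19 is 8 (since 12·8 = 96 ≡ 1).
Multiplying both sides by 8: x ≡ 8·8 = 64 ≡ 7 (mod 19).
Check: 12·7 = 84 = 4·19 + 8.

7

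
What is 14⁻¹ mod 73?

47

73 = 5·14 + 3
14 = 4·3 + 2
3 = 1·2 + 1
2 = 2·1 + 0
Back-substituting gives 14·47 ≡ 1 (mod 73).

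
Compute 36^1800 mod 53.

By repeated squaring mod 53: 36^1≡36, 36^2≡24, 36^4≡46, 36^8≡49, 36^16≡16, 36^32≡44, 36^64≡28, 36^128≡42, 36^256≡15, 36^512≡13, 36^1024≡10.
1800 = 8 + 256 + 512 + 1024, so 36^1800 ≡ 49·15·13·10 ≡ 44 (mod 53).

44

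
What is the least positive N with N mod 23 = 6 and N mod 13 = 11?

x ≡ 11 (mod 13) gives x ∈ {11, 24, 37, 50, 63, 76, 89, 102, …}.
The first of these with x mod 23 = 6 is 167.

167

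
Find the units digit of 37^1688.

Last digits of 7^n: 7, 9, 3, 1 (period 4).
1688 leaves remainder 0 on division by 4, so 37^1688 ends in 1.

1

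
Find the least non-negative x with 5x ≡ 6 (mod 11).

5⁻¹ ≡ 9 (mod 11) because 5·9 = 45 = 4·11 + 1.
So x ≡ 9·6 = 54 ≡ 10 (mod 11).
Check: 5·10 = 50 = 4·11 + 6.

10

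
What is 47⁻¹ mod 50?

33

50 = 1·47 + 3
47 = 15·3 + 2
3 = 1·2 + 1
2 = 2·1 + 0
Back-substituting gives 47·33 ≡ 1 (mod 50).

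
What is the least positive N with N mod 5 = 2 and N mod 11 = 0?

22

Since 11·1 ≡ 1 (mod 5), take x = 0 + 11·((2−0)·1 mod 5) = 0 + 11·2 = 22.
Check: 22 mod 5 = 2, 22 mod 11 = 0.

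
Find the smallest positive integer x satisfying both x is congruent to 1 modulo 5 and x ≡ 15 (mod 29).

Since 29·4 ≡ 1 (mod 5), take x = 15 + 29·((1−15)·4 mod 5) = 15 + 29·4 = 131.
Check: 131 mod 5 = 1, 131 mod 29 = 15.

131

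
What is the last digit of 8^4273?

8

Powers of 8 mod 10 repeat with period 4: 8, 4, 2, 6.
4273 mod 4 = 1, so the last digit matches 8^1 = 8.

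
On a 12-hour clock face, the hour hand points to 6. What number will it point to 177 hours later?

3

177 mod 12 = 9 (since 14·12 = 168).
6 + 9 → 3 on a 12-hour dial.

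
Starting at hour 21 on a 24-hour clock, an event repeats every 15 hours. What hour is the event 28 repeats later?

9

28·15 = 420.
Dividing 420 by 24 gives quotient 17 and remainder 12.
(21 + 12) mod 24 = 9.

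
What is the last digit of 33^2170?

The units digit of 33^n cycles with period 4: 3, 9, 7, 1, …
2170 mod 4 = 2, so the last digit matches 3^2 = 9.

9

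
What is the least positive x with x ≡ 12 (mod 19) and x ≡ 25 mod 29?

373

x ≡ 12 (mod 19) gives x ∈ {12, 31, 50, 69, 88, 107, 126, 145, …}.
The first of these with x mod 29 = 25 is 373.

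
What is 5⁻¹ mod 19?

4

19 = 3·5 + 4
5 = 1·4 + 1
4 = 4·1 + 0
Back-substituting gives 5·4 ≡ 1 (mod 19).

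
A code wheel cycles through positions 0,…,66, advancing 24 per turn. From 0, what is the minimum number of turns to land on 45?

The inverse of 24 mod 67 is 14 (since 24·14 = 336 ≡ 1).
So x ≡ 14·45 = 630 ≡ 27 (mod 67).
Check: 24·27 = 648 = 9·67 + 45.

27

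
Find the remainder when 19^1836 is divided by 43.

16

By repeated squaring mod 43: 19^1≡19, 19^2≡17, 19^4≡31, 19^8≡15, 19^16≡10, 19^32≡14, 19^64≡24, 19^128≡17, 19^256≡31, 19^512≡15, 19^1024≡10.
1836 = 4 + 8 + 32 + 256 + 512 + 1024, so 19^1836 ≡ 31·15·14·31·15·10 ≡ 16 (mod 43).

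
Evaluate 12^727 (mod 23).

12

Square-and-reduce mod 23: 12^1≡12, 12^2≡6, 12^4≡13, 12^8≡8, 12^16≡18, 12^32≡2, 12^64≡4, 12^128≡16, 12^256≡3, 12^512≡9.
727 = 1 + 2 + 4 + 16 + 64 + 128 + 512, so 12^727 ≡ 12·6·13·18·4·16·9 ≡ 12 (mod 23).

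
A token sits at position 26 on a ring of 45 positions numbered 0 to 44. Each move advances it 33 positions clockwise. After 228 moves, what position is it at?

35

228·33 = 7524.
7524 = 167·45 + 9, so 7524 mod 45 = 9.
(26 + 9) mod 45 = 35.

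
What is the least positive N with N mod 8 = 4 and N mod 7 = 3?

52

Since 7·7 ≡ 1 (mod 8), take x = 3 + 7·((4−3)·7 mod 8) = 3 + 7·7 = 52.
Check: 52 mod 8 = 4, 52 mod 7 = 3.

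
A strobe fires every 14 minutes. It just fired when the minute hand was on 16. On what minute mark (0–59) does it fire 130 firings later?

36

130·14 = 1820.
1820 − 30·60 = 20, so 1820 ≡ 20 (mod 60).
(16 + 20) mod 60 = 36.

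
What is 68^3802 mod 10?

The units digit of 68^n cycles with period 4: 8, 4, 2, 6, …
3802 leaves remainder 2 on division by 4, so 68^3802 ends in 4.

4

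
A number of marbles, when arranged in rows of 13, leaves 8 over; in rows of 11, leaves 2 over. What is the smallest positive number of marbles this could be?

112

x ≡ 2 (mod 11) gives x ∈ {2, 13, 24, 35, 46, 57, 68, 79, …}.
The first of these with x mod 13 = 8 is 112.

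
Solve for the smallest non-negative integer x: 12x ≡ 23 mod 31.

12⁻¹ ≡ 13 (mod 31) because 12·13 = 156 = 5·31 + 1.
Multiplying both sides by 13: x ≡ 13·23 = 299 ≡ 20 (mod 31).
Check: 12·20 = 240 = 7·31 + 23.

20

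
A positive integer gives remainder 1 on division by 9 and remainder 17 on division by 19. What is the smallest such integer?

x ≡ 1 (mod 9) gives x ∈ {1, 10, 19, 28, 37, 46, 55}.
The first of these with x mod 19 = 17 is 55.

55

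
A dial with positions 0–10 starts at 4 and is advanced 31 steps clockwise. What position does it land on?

31 mod 11 = 9 (since 2·11 = 22).
(4 + 9) mod 11 = 2.

2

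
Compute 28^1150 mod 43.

Square-and-reduce mod 43: 28^1≡28, 28^2≡10, 28^4≡14, 28^8≡24, 28^16≡17, 28^32≡31, 28^64≡15, 28^128≡10, 28^256≡14, 28^512≡24, 28^1024≡17.
1150 = 2 + 4 + 8 + 16 + 32 + 64 + 1024, so 28^1150 ≡ 10·14·24·17·31·15·17 ≡ 17 (mod 43).

17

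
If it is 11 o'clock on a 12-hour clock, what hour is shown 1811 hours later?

10

1811 − 150·12 = 11, so 1811 ≡ 11 (mod 12).
11 + 11 → 10 on a 12-hour dial.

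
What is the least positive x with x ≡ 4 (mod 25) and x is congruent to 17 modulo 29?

104

x ≡ 4 (mod 25) gives x ∈ {4, 29, 54, 79, 104}.
The first of these with x mod 29 = 17 is 104.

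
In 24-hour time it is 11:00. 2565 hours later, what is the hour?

8

2565 mod 24 = 21 (since 106·24 = 2544).
(11 + 21) mod 24 = 8.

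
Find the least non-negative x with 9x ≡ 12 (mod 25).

9⁻¹ ≡ 14 (mod 25) because 9·14 = 126 = 5·25 + 1.
Multiplying both sides by 14: x ≡ 14·12 = 168 ≡ 18 (mod 25).
Check: 9·18 = 162 = 6·25 + 12.

18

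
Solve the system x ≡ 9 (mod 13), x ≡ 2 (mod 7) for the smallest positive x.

9

x ≡ 2 (mod 7) gives x ∈ {2, 9}.
The first of these with x mod 13 = 9 is 9.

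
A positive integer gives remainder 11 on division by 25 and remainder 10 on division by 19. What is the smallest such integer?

Since 19·4 ≡ 1 (mod 25), take x = 10 + 19·((11−10)·4 mod 25) = 10 + 19·4 = 86.
Check: 86 mod 25 = 11, 86 mod 19 = 10.

86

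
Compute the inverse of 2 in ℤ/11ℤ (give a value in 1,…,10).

2·6 = 12 = 1·11 + 1, so 2⁻¹ ≡ 6 (mod 11).

6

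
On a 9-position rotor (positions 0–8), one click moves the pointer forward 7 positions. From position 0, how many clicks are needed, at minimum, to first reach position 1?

7·4 = 28 = 3·9 + 1, so 7⁻¹ ≡ 4 (mod 9).

4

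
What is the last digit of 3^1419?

7

Last digits of 3^n: 3, 9, 7, 1 (period 4).
1419 mod 4 = 3, so the last digit matches 3^3 = 7.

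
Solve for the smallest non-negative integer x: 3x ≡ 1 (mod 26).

3⁻¹ ≡ 9 (mod 26) because 3·9 = 27 = 1·26 + 1.
Multiplying both sides by 9: x ≡ 9·1 = 9 ≡ 9 (mod 26).
Check: 3·9 = 27 = 1·26 + 1.

9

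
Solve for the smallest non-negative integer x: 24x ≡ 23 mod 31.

The inverse of 24 mod 31 is 22 (since 24·22 = 528 ≡ 1).
Multiplying both sides by 22: x ≡ 22·23 = 506 ≡ 10 (mod 31).
Check: 24·10 = 240 = 7·31 + 23.

10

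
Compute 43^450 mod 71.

Successive squares of 43 mod 71: 43^1≡43, 43^2≡3, 43^4≡9, 43^8≡10, 43^16≡29, 43^32≡60, 43^64≡50, 43^128≡15, 43^256≡12.
450 = 2 + 64 + 128 + 256, so 43^450 ≡ 3·50·15·12 ≡ 20 (mod 71).

20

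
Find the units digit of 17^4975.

3

Powers of 7 mod 10 repeat with period 4: 7, 9, 3, 1.
4975 mod 4 = 3, so the last digit matches 7^3 = 3.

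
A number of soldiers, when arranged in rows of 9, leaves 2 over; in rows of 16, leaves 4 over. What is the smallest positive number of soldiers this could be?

Since 16·4 ≡ 1 (mod 9), take x = 4 + 16·((2−4)·4 mod 9) = 4 + 16·1 = 20.
Check: 20 mod 9 = 2, 20 mod 16 = 4.

20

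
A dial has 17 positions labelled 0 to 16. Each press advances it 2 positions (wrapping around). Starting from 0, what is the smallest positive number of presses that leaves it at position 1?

2·9 = 18 = 1·17 + 1, so 2⁻¹ ≡ 9 (mod 17).

9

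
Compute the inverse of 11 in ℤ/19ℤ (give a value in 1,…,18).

11·7 = 77 = 4·19 + 1, so 11⁻¹ ≡ 7 (mod 19).

7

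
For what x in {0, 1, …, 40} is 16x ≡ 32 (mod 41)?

The inverse of 16 mod 41 is 18 (since 16·18 = 288 ≡ 1).
Multiplying both sides by 18: x ≡ 18·32 = 576 ≡ 2 (mod 41).

2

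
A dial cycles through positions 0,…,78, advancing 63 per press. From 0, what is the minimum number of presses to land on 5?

54

63⁻¹ ≡ 74 (mod 79) because 63·74 = 4662 = 59·79 + 1.
Multiplying both sides by 74: x ≡ 74·5 = 370 ≡ 54 (mod 79).
Check: 63·54 = 3402 = 43·79 + 5.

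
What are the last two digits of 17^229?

Successive squares of 17 mod 100: 17^1≡17, 17^2≡89, 17^4≡21, 17^8≡41, 17^16≡81, 17^32≡61, 17^64≡21, 17^128≡41.
229 = 1 + 4 + 32 + 64 + 128, so 17^229 ≡ 17·21·61·21·41 ≡ 97 (mod 100).

97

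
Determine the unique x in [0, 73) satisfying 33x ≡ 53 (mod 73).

The inverse of 33 mod 73 is 31 (since 33·31 = 1023 ≡ 1).
So x ≡ 31·53 = 1643 ≡ 37 (mod 73).

37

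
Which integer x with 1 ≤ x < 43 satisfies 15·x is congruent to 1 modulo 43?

23

15·23 = 345 = 8·43 + 1, so 15⁻¹ ≡ 23 (mod 43).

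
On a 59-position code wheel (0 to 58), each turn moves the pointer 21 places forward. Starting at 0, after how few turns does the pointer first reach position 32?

21⁻¹ ≡ 45 (mod 59) because 21·45 = 945 = 16·59 + 1.
So x ≡ 45·32 = 1440 ≡ 24 (mod 59).

24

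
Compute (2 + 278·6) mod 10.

0

278·6 = 1668.
1668 = 166·10 + 8, so 1668 mod 10 = 8.
(2 + 8) mod 10 = 0.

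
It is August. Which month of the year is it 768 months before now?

August

Dividing 768 by 12 gives quotient 64 and remainder 0.
August − 0 months → August.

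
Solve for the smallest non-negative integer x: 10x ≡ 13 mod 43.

The inverse of 10 mod 43 is 13 (since 10·13 = 130 ≡ 1).
Multiplying both sides by 13: x ≡ 13·13 = 169 ≡ 40 (mod 43).
Check: 10·40 = 400 = 9·43 + 13.

40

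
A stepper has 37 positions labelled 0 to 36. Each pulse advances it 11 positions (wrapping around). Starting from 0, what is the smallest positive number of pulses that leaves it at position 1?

27

11·27 = 297 = 8·37 + 1, so 11⁻¹ ≡ 27 (mod 37).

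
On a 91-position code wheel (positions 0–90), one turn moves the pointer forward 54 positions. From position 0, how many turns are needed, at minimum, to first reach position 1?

54·59 = 3186 = 35·91 + 1, so 54⁻¹ ≡ 59 (mod 91).

59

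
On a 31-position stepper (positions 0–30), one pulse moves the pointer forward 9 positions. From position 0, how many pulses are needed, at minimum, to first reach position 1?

9·7 = 63 = 2·31 + 1, so 9⁻¹ ≡ 7 (mod 31).

7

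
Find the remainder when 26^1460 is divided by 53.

Square-and-reduce mod 53: 26^1≡26, 26^2≡40, 26^4≡10, 26^8≡47, 26^16≡36, 26^32≡24, 26^64≡46, 26^128≡49, 26^256≡16, 26^512≡44, 26^1024≡28.
Since 1460 = 4 + 16 + 32 + 128 + 256 + 1024 in binary, 26^1460 ≡ 10·36·24·49·16·28 ≡ 10 (mod 53).

10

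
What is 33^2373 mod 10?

3

Powers of 3 mod 10 repeat with period 4: 3, 9, 7, 1.
2373 leaves remainder 1 on division by 4, so 33^2373 ends in 3.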